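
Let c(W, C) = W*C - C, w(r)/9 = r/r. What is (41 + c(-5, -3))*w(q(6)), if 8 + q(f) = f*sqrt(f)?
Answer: 531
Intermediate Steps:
q(f) = -8 + f**(3/2) (q(f) = -8 + f*sqrt(f) = -8 + f**(3/2))
w(r) = 9 (w(r) = 9*(r/r) = 9*1 = 9)
c(W, C) = -C + C*W (c(W, C) = C*W - C = -C + C*W)
(41 + c(-5, -3))*w(q(6)) = (41 - 3*(-1 - 5))*9 = (41 - 3*(-6))*9 = (41 + 18)*9 = 59*9 = 531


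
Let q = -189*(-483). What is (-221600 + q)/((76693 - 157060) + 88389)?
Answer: -130313/8022 ≈ -16.244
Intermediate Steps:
q = 91287
(-221600 + q)/((76693 - 157060) + 88389) = (-221600 + 91287)/((76693 - 157060) + 88389) = -130313/(-80367 + 88389) = -130313/8022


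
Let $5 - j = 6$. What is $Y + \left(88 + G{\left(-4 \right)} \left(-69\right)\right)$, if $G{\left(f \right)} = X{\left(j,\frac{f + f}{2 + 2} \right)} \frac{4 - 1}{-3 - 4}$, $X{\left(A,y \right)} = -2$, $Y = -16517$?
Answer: $- \frac{115417}{7} \approx -16488.0$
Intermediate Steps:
$j = -1$ ($j = 5 - 6 = -1$)
$G{\left(f \right)} = \frac{6}{7}$ ($G{\left(f \right)} = - 2 \frac{4 - 1}{-3 - 4} = - 2 \frac{3}{-7} = - 2 \cdot 3 \left(- \frac{1}{7}\right) = \left(-2\right) \left(- \frac{3}{7}\right) = \frac{6}{7}$)
$Y + \left(88 + G{\left(-4 \right)} \left(-69\right)\right) = -16517 + \left(88 + \frac{6}{7} \left(-69\right)\right) = -16517 + \left(88 - \frac{414}{7}\right) = -16517 + \frac{202}{7} = - \frac{115417}{7}$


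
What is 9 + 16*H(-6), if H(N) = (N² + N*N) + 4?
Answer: 1225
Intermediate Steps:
H(N) = 4 + 2*N² (H(N) = (N² + N²) + 4 = 2*N² + 4 = 4 + 2*N²)
9 + 16*H(-6) = 9 + 16*(4 + 2*(-6)²) = 9 + 16*(4 + 2*36) = 9 + 16*(4 + 72) = 9 + 16*76 = 9 + 1216 = 1225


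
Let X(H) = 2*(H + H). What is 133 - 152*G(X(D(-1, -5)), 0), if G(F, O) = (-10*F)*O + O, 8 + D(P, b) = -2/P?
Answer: 133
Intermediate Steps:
D(P, b) = -8 - 2/P
X(H) = 4*H (X(H) = 2*(2*H) = 4*H)
G(F, O) = O - 10*F*O (G(F, O) = -10*F*O + O = O - 10*F*O)
133 - 152*G(X(D(-1, -5)), 0) = 133 - 0*(1 - 40*(-8 - 2/(-1))) = 133 - 0*(1 - 40*(-8 - 2*(-1))) = 133 - 0*(1 - 40*(-8 + 2)) = 133 - 0*(1 - 40*(-6)) = 133 - 0*(1 - 10*(-24)) = 133 - 0*(1 + 240) = 133 - 0*241 = 133 - 152*0 = 133 + 0 = 133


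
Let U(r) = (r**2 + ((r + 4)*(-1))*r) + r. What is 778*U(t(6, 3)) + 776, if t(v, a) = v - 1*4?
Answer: -3892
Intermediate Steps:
t(v, a) = -4 + v (t(v, a) = v - 4 = -4 + v)
U(r) = r + r**2 + r*(-4 - r) (U(r) = (r**2 + ((4 + r)*(-1))*r) + r = (r**2 + (-4 - r)*r) + r = (r**2 + r*(-4 - r)) + r = r + r**2 + r*(-4 - r))
778*U(t(6, 3)) + 776 = 778*(-3*(-4 + 6)) + 776 = 778*(-3*2) + 776 = 778*(-6) + 776 = -4668 + 776 = -3892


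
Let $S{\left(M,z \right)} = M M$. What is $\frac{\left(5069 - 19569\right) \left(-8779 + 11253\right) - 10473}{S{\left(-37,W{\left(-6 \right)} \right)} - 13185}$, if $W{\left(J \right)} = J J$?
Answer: $\frac{35883473}{11816} \approx 3036.9$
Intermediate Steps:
$W{\left(J \right)} = J^{2}$
$S{\left(M,z \right)} = M^{2}$
$\frac{\left(5069 - 19569\right) \left(-8779 + 11253\right) - 10473}{S{\left(-37,W{\left(-6 \right)} \right)} - 13185} = \frac{\left(5069 - 19569\right) \left(-8779 + 11253\right) - 10473}{\left(-37\right)^{2} - 13185} = \frac{\left(-14500\right) 2474 - 10473}{1369 - 13185} = \frac{-35873000 - 10473}{-11816} = \left(-35883473\right) \left(- \frac{1}{11816}\right) = \frac{35883473}{11816}$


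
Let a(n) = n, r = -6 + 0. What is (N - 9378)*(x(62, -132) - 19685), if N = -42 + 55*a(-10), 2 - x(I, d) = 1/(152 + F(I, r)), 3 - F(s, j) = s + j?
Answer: 19427721460/99 ≈ 1.9624e+8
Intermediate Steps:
r = -6
F(s, j) = 3 - j - s (F(s, j) = 3 - (s + j) = 3 - (j + s) = 3 + (-j - s) = 3 - j - s)
x(I, d) = 2 - 1/(161 - I) (x(I, d) = 2 - 1/(152 + (3 - 1*(-6) - I)) = 2 - 1/(152 + (3 + 6 - I)) = 2 - 1/(152 + (9 - I)) = 2 - 1/(161 - I))
N = -592 (N = -42 + 55*(-10) = -42 - 550 = -592)
(N - 9378)*(x(62, -132) - 19685) = (-592 - 9378)*((-321 + 2*62)/(-161 + 62) - 19685) = -9970*((-321 + 124)/(-99) - 19685) = -9970*(-1/99*(-197) - 19685) = -9970*(197/99 - 19685) = -9970*(-1948618/99) = 19427721460/99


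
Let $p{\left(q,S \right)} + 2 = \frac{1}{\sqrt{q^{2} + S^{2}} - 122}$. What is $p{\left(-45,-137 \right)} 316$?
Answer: $- \frac{1848284}{2955} + \frac{158 \sqrt{20794}}{2955} \approx -617.77$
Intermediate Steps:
$p{\left(q,S \right)} = -2 + \frac{1}{-122 + \sqrt{S^{2} + q^{2}}}$ ($p{\left(q,S \right)} = -2 + \frac{1}{\sqrt{q^{2} + S^{2}} - 122} = -2 + \frac{1}{\sqrt{S^{2} + q^{2}} - 122} = -2 + \frac{1}{-122 + \sqrt{S^{2} + q^{2}}}$)
$p{\left(-45,-137 \right)} 316 = \frac{245 - 2 \sqrt{\left(-137\right)^{2} + \left(-45\right)^{2}}}{-122 + \sqrt{\left(-137\right)^{2} + \left(-45\right)^{2}}} \cdot 316 = \frac{245 - 2 \sqrt{18769 + 2025}}{-122 + \sqrt{18769 + 2025}} \cdot 316 = \frac{245 - 2 \sqrt{20794}}{-122 + \sqrt{20794}} \cdot 316 = \frac{316 \left(245 - 2 \sqrt{20794}\right)}{-122 + \sqrt{20794}}$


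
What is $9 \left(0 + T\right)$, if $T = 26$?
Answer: $234$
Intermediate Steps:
$9 \left(0 + T\right) = 9 \left(0 + 26\right) = 9 \cdot 26 = 234$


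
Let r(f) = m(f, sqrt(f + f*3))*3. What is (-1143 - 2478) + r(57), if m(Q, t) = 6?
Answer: -3603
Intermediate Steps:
r(f) = 18 (r(f) = 6*3 = 18)
(-1143 - 2478) + r(57) = (-1143 - 2478) + 18 = -3621 + 18 = -3603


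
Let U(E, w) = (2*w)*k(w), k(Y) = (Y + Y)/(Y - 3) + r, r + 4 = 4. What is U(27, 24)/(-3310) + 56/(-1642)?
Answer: -639644/9511285 ≈ -0.067251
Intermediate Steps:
r = 0 (r = -4 + 4 = 0)
k(Y) = 2*Y/(-3 + Y) (k(Y) = (Y + Y)/(Y - 3) + 0 = (2*Y)/(-3 + Y) + 0 = 2*Y/(-3 + Y) + 0 = 2*Y/(-3 + Y))
U(E, w) = 4*w²/(-3 + w) (U(E, w) = (2*w)*(2*w/(-3 + w)) = 4*w²/(-3 + w))
U(27, 24)/(-3310) + 56/(-1642) = (4*24²/(-3 + 24))/(-3310) + 56/(-1642) = (4*576/21)*(-1/3310) + 56*(-1/1642) = (4*576*(1/21))*(-1/3310) - 28/821 = (768/7)*(-1/3310) - 28/821 = -384/11585 - 28/821 = -639644/9511285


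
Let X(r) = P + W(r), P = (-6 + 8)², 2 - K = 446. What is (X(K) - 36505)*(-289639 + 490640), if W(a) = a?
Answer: -7425981945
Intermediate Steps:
K = -444 (K = 2 - 1*446 = 2 - 446 = -444)
P = 4 (P = 2² = 4)
X(r) = 4 + r
(X(K) - 36505)*(-289639 + 490640) = ((4 - 444) - 36505)*(-289639 + 490640) = (-440 - 36505)*201001 = -36945*201001 = -7425981945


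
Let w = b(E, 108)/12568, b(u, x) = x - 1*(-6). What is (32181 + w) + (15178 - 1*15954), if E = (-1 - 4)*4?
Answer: 197349077/6284 ≈ 31405.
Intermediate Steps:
E = -20 (E = -5*4 = -20)
b(u, x) = 6 + x (b(u, x) = x + 6 = 6 + x)
w = 57/6284 (w = (6 + 108)/12568 = 114*(1/12568) = 57/6284 ≈ 0.0090706)
(32181 + w) + (15178 - 1*15954) = (32181 + 57/6284) + (15178 - 1*15954) = 202225461/6284 + (15178 - 15954) = 202225461/6284 - 776 = 197349077/6284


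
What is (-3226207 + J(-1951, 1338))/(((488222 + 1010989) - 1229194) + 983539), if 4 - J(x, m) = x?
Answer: -806063/313389 ≈ -2.5721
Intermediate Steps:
J(x, m) = 4 - x
(-3226207 + J(-1951, 1338))/(((488222 + 1010989) - 1229194) + 983539) = (-3226207 + (4 - 1*(-1951)))/(((488222 + 1010989) - 1229194) + 983539) = (-3226207 + (4 + 1951))/((1499211 - 1229194) + 983539) = (-3226207 + 1955)/(270017 + 983539) = -3224252/1253556 = -3224252*1/1253556 = -806063/313389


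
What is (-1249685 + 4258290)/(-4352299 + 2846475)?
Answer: -3008605/1505824 ≈ -1.9980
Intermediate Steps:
(-1249685 + 4258290)/(-4352299 + 2846475) = 3008605/(-1505824) = 3008605*(-1/1505824) = -3008605/1505824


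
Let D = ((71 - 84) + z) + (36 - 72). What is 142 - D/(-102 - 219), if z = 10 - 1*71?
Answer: 45472/321 ≈ 141.66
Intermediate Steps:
z = -61 (z = 10 - 71 = -61)
D = -110 (D = ((71 - 84) - 61) + (36 - 72) = (-13 - 61) - 36 = -74 - 36 = -110)
142 - D/(-102 - 219) = 142 - (-110)/(-102 - 219) = 142 - (-110)/(-321) = 142 - (-110)*(-1)/321 = 142 - 1*110/321 = 142 - 110/321 = 45472/321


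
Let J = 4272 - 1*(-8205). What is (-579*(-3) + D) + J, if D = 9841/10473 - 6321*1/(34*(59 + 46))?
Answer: 25305268337/1780410 ≈ 14213.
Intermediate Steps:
J = 12477 (J = 4272 + 8205 = 12477)
D = -1479403/1780410 (D = 9841*(1/10473) - 6321/(34*105) = 9841/10473 - 6321/3570 = 9841/10473 - 6321*1/3570 = 9841/10473 - 301/170 = -1479403/1780410 ≈ -0.83093)
(-579*(-3) + D) + J = (-579*(-3) - 1479403/1780410) + 12477 = (1737 - 1479403/1780410) + 12477 = 3091092767/1780410 + 12477 = 25305268337/1780410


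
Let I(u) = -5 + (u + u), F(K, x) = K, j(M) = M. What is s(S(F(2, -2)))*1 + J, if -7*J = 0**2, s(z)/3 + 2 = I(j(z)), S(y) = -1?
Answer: -27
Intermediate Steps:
I(u) = -5 + 2*u
s(z) = -21 + 6*z (s(z) = -6 + 3*(-5 + 2*z) = -6 + (-15 + 6*z) = -21 + 6*z)
J = 0 (J = -1/7*0**2 = -1/7*0 = 0)
s(S(F(2, -2)))*1 + J = (-21 + 6*(-1))*1 + 0 = (-21 - 6)*1 + 0 = -27*1 + 0 = -27 + 0 = -27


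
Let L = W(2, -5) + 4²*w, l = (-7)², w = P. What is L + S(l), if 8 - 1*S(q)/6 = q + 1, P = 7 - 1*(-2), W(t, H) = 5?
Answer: -103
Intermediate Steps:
P = 9 (P = 7 + 2 = 9)
w = 9
l = 49
S(q) = 42 - 6*q (S(q) = 48 - 6*(q + 1) = 48 - 6*(1 + q) = 48 + (-6 - 6*q) = 42 - 6*q)
L = 149 (L = 5 + 4²*9 = 5 + 16*9 = 5 + 144 = 149)
L + S(l) = 149 + (42 - 6*49) = 149 + (42 - 294) = 149 - 252 = -103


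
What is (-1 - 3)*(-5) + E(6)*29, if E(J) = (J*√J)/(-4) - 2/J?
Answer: 31/3 - 87*√6/2 ≈ -96.219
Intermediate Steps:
E(J) = -2/J - J^(3/2)/4 (E(J) = J^(3/2)*(-¼) - 2/J = -J^(3/2)/4 - 2/J = -2/J - J^(3/2)/4)
(-1 - 3)*(-5) + E(6)*29 = (-1 - 3)*(-5) + ((¼)*(-8 - 6^(5/2))/6)*29 = -4*(-5) + ((¼)*(⅙)*(-8 - 36*√6))*29 = 20 + ((¼)*(⅙)*(-8 - 36*√6))*29 = 20 + (-⅓ - 3*√6/2)*29 = 20 + (-29/3 - 87*√6/2) = 31/3 - 87*√6/2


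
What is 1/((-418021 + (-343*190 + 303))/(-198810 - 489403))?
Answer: 688213/482888 ≈ 1.4252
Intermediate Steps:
1/((-418021 + (-343*190 + 303))/(-198810 - 489403)) = 1/((-418021 + (-65170 + 303))/(-688213)) = 1/((-418021 - 64867)*(-1/688213)) = 1/(-482888*(-1/688213)) = 1/(482888/688213) = 688213/482888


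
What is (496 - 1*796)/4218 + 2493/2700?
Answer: 179731/210900 ≈ 0.85221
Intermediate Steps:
(496 - 1*796)/4218 + 2493/2700 = (496 - 796)*(1/4218) + 2493*(1/2700) = -300*1/4218 + 277/300 = -50/703 + 277/300 = 179731/210900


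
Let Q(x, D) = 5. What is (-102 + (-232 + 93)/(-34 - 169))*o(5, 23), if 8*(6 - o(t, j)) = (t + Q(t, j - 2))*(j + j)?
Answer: 2118401/406 ≈ 5217.7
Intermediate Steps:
o(t, j) = 6 - j*(5 + t)/4 (o(t, j) = 6 - (t + 5)*(j + j)/8 = 6 - (5 + t)*2*j/8 = 6 - j*(5 + t)/4)
(-102 + (-232 + 93)/(-34 - 169))*o(5, 23) = (-102 + (-232 + 93)/(-34 - 169))*(6 - 5/4*23 - 1/4*23*5) = (-102 - 139/(-203))*(6 - 115/4 - 115/4) = (-102 - 139*(-1/203))*(-103/2) = (-102 + 139/203)*(-103/2) = -20567/203*(-103/2) = 2118401/406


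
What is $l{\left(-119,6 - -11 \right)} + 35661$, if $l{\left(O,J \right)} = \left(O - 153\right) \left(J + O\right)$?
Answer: $63405$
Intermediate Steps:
$l{\left(O,J \right)} = \left(-153 + O\right) \left(J + O\right)$
$l{\left(-119,6 - -11 \right)} + 35661 = \left(\left(-119\right)^{2} - 153 \left(6 - -11\right) - -18207 + \left(6 - -11\right) \left(-119\right)\right) + 35661 = \left(14161 - 153 \left(6 + 11\right) + 18207 + \left(6 + 11\right) \left(-119\right)\right) + 35661 = \left(14161 - 2601 + 18207 + 17 \left(-119\right)\right) + 35661 = \left(14161 - 2601 + 18207 - 2023\right) + 35661 = 27744 + 35661 = 63405$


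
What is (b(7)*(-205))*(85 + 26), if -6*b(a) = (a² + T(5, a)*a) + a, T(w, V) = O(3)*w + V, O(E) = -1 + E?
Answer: 1327375/2 ≈ 6.6369e+5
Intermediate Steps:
T(w, V) = V + 2*w (T(w, V) = (-1 + 3)*w + V = 2*w + V = V + 2*w)
b(a) = -a/6 - a²/6 - a*(10 + a)/6 (b(a) = -((a² + (a + 2*5)*a) + a)/6 = -((a² + (a + 10)*a) + a)/6 = -((a² + (10 + a)*a) + a)/6 = -((a² + a*(10 + a)) + a)/6 = -(a + a² + a*(10 + a))/6 = -a/6 - a²/6 - a*(10 + a)/6)
(b(7)*(-205))*(85 + 26) = (-⅙*7*(11 + 2*7)*(-205))*(85 + 26) = (-⅙*7*(11 + 14)*(-205))*111 = (-⅙*7*25*(-205))*111 = -175/6*(-205)*111 = (35875/6)*111 = 1327375/2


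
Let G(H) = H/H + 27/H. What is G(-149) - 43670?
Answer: -6506708/149 ≈ -43669.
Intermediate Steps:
G(H) = 1 + 27/H
G(-149) - 43670 = (27 - 149)/(-149) - 43670 = -1/149*(-122) - 43670 = 122/149 - 43670 = -6506708/149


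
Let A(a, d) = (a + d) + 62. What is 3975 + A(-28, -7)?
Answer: 4002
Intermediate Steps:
A(a, d) = 62 + a + d
3975 + A(-28, -7) = 3975 + (62 - 28 - 7) = 3975 + 27 = 4002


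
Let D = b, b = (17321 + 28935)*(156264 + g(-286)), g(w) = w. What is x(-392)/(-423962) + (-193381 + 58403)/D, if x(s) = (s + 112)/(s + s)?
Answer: -2135796407/109244686469072 ≈ -1.9551e-5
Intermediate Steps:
x(s) = (112 + s)/(2*s) (x(s) = (112 + s)/((2*s)) = (112 + s)*(1/(2*s)) = (112 + s)/(2*s))
b = 7214918368 (b = (17321 + 28935)*(156264 - 286) = 46256*155978 = 7214918368)
D = 7214918368
x(-392)/(-423962) + (-193381 + 58403)/D = ((1/2)*(112 - 392)/(-392))/(-423962) + (-193381 + 58403)/7214918368 = ((1/2)*(-1/392)*(-280))*(-1/423962) - 134978*1/7214918368 = (5/14)*(-1/423962) - 67489/3607459184 = -5/5935468 - 67489/3607459184 = -2135796407/109244686469072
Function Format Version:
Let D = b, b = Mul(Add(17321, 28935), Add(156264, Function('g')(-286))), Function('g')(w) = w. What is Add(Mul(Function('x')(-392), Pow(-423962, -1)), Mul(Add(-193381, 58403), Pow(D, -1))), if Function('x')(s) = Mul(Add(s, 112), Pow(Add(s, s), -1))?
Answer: Rational(-2135796407, 109244686469072) ≈ -1.9551e-5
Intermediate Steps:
Function('x')(s) = Mul(Rational(1, 2), Pow(s, -1), Add(112, s)) (Function('x')(s) = Mul(Add(112, s), Pow(Mul(2, s), -1)) = Mul(Add(112, s), Mul(Rational(1, 2), Pow(s, -1))) = Mul(Rational(1, 2), Pow(s, -1), Add(112, s)))
b = 7214918368 (b = Mul(Add(17321, 28935), Add(156264, -286)) = Mul(46256, 155978) = 7214918368)
D = 7214918368
Add(Mul(Function('x')(-392), Pow(-423962, -1)), Mul(Add(-193381, 58403), Pow(D, -1))) = Add(Mul(Mul(Rational(1, 2), Pow(-392, -1), Add(112, -392)), Pow(-423962, -1)), Mul(Add(-193381, 58403), Pow(7214918368, -1))) = Add(Mul(Mul(Rational(1, 2), Rational(-1, 392), -280), Rational(-1, 423962)), Mul(-134978, Rational(1, 7214918368))) = Add(Mul(Rational(5, 14), Rational(-1, 423962)), Rational(-67489, 3607459184)) = Add(Rational(-5, 5935468), Rational(-67489, 3607459184)) = Rational(-2135796407, 109244686469072)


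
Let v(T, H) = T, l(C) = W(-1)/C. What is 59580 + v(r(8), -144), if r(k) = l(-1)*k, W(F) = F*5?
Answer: 59620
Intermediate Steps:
W(F) = 5*F
l(C) = -5/C (l(C) = (5*(-1))/C = -5/C)
r(k) = 5*k (r(k) = (-5/(-1))*k = (-5*(-1))*k = 5*k)
59580 + v(r(8), -144) = 59580 + 5*8 = 59580 + 40 = 59620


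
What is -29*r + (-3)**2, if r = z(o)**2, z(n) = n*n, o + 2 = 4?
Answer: -455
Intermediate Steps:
o = 2 (o = -2 + 4 = 2)
z(n) = n**2
r = 16 (r = (2**2)**2 = 4**2 = 16)
-29*r + (-3)**2 = -29*16 + (-3)**2 = -464 + 9 = -455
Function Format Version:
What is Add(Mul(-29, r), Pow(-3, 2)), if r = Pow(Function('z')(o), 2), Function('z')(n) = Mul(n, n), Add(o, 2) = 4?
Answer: -455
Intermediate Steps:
o = 2 (o = Add(-2, 4) = 2)
Function('z')(n) = Pow(n, 2)
r = 16 (r = Pow(Pow(2, 2), 2) = Pow(4, 2) = 16)
Add(Mul(-29, r), Pow(-3, 2)) = Add(Mul(-29, 16), Pow(-3, 2)) = Add(-464, 9) = -455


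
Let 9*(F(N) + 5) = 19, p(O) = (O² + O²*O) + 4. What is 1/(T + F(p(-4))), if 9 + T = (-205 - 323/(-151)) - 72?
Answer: -1359/389693 ≈ -0.0034874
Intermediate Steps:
p(O) = 4 + O² + O³ (p(O) = (O² + O³) + 4 = 4 + O² + O³)
F(N) = -26/9 (F(N) = -5 + (⅑)*19 = -5 + 19/9 = -26/9)
T = -42863/151 (T = -9 + ((-205 - 323/(-151)) - 72) = -9 + ((-205 - 323*(-1/151)) - 72) = -9 + ((-205 + 323/151) - 72) = -9 + (-30632/151 - 72) = -9 - 41504/151 = -42863/151 ≈ -283.86)
1/(T + F(p(-4))) = 1/(-42863/151 - 26/9) = 1/(-389693/1359) = -1359/389693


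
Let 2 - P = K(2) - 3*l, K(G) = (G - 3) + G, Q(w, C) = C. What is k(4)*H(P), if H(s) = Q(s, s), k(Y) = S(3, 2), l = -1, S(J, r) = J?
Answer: -6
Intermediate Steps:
k(Y) = 3
K(G) = -3 + 2*G (K(G) = (-3 + G) + G = -3 + 2*G)
P = -2 (P = 2 - ((-3 + 2*2) - 3*(-1)) = 2 - ((-3 + 4) + 3) = 2 - (1 + 3) = 2 - 1*4 = 2 - 4 = -2)
H(s) = s
k(4)*H(P) = 3*(-2) = -6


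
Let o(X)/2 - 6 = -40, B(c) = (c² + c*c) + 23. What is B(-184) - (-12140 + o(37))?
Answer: 79943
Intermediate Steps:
B(c) = 23 + 2*c² (B(c) = (c² + c²) + 23 = 2*c² + 23 = 23 + 2*c²)
o(X) = -68 (o(X) = 12 + 2*(-40) = 12 - 80 = -68)
B(-184) - (-12140 + o(37)) = (23 + 2*(-184)²) - (-12140 - 68) = (23 + 2*33856) - 1*(-12208) = (23 + 67712) + 12208 = 67735 + 12208 = 79943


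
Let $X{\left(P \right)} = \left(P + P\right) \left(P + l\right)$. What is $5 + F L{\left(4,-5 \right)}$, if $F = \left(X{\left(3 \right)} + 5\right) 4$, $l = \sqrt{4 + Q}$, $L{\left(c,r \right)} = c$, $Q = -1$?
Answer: $373 + 96 \sqrt{3} \approx 539.28$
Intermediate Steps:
$l = \sqrt{3}$ ($l = \sqrt{4 - 1} = \sqrt{3} \approx 1.732$)
$X{\left(P \right)} = 2 P \left(P + \sqrt{3}\right)$ ($X{\left(P \right)} = \left(P + P\right) \left(P + \sqrt{3}\right) = 2 P \left(P + \sqrt{3}\right)$)
$F = 92 + 24 \sqrt{3}$ ($F = \left(2 \cdot 3 \left(3 + \sqrt{3}\right) + 5\right) 4 = \left(\left(18 + 6 \sqrt{3}\right) + 5\right) 4 = \left(23 + 6 \sqrt{3}\right) 4 = 92 + 24 \sqrt{3} \approx 133.57$)
$5 + F L{\left(4,-5 \right)} = 5 + \left(92 + 24 \sqrt{3}\right) 4 = 5 + \left(368 + 96 \sqrt{3}\right) = 373 + 96 \sqrt{3}$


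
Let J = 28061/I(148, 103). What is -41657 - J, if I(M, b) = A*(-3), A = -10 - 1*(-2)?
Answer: -1027829/24 ≈ -42826.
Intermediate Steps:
A = -8 (A = -10 + 2 = -8)
I(M, b) = 24 (I(M, b) = -8*(-3) = 24)
J = 28061/24 ≈ 1169.2
-41657 - J = -41657 - 1*28061/24 = -41657 - 28061/24 = -1027829/24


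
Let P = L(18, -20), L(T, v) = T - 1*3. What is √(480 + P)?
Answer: 3*√55 ≈ 22.249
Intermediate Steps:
L(T, v) = -3 + T (L(T, v) = T - 3 = -3 + T)
P = 15 (P = -3 + 18 = 15)
√(480 + P) = √(480 + 15) = √495 = 3*√55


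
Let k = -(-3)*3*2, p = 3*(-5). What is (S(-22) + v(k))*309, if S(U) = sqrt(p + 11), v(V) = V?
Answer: 5562 + 618*I ≈ 5562.0 + 618.0*I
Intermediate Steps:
p = -15
k = 18 (k = -3*(-3)*2 = 9*2 = 18)
S(U) = 2*I (S(U) = sqrt(-15 + 11) = sqrt(-4) = 2*I)
(S(-22) + v(k))*309 = (2*I + 18)*309 = (18 + 2*I)*309 = 5562 + 618*I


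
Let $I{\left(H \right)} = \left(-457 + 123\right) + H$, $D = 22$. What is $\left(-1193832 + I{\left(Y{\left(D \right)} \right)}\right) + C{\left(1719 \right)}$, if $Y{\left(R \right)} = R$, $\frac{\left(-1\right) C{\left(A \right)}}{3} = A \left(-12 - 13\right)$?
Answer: $-1065219$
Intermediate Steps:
$C{\left(A \right)} = 75 A$ ($C{\left(A \right)} = - 3 A \left(-12 - 13\right) = - 3 A \left(-25\right) = - 3 \left(- 25 A\right) = 75 A$)
$I{\left(H \right)} = -334 + H$
$\left(-1193832 + I{\left(Y{\left(D \right)} \right)}\right) + C{\left(1719 \right)} = \left(-1193832 + \left(-334 + 22\right)\right) + 75 \cdot 1719 = \left(-1193832 - 312\right) + 128925 = -1194144 + 128925 = -1065219$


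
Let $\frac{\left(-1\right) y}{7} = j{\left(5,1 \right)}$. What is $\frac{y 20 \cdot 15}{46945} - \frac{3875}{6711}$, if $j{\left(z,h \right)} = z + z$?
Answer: $- \frac{64568575}{63009579} \approx -1.0247$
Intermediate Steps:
$j{\left(z,h \right)} = 2 z$
$y = -70$ ($y = - 7 \cdot 2 \cdot 5 = \left(-7\right) 10 = -70$)
$\frac{y 20 \cdot 15}{46945} - \frac{3875}{6711} = \frac{\left(-70\right) 20 \cdot 15}{46945} - \frac{3875}{6711} = \left(-1400\right) 15 \cdot \frac{1}{46945} - \frac{3875}{6711} = \left(-21000\right) \frac{1}{46945} - \frac{3875}{6711} = - \frac{4200}{9389} - \frac{3875}{6711} = - \frac{64568575}{63009579}$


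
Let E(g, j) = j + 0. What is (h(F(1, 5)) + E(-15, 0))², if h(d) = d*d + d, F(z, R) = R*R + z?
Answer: 492804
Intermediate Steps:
F(z, R) = z + R² (F(z, R) = R² + z = z + R²)
E(g, j) = j
h(d) = d + d² (h(d) = d² + d = d + d²)
(h(F(1, 5)) + E(-15, 0))² = ((1 + 5²)*(1 + (1 + 5²)) + 0)² = ((1 + 25)*(1 + (1 + 25)) + 0)² = (26*(1 + 26) + 0)² = (26*27 + 0)² = (702 + 0)² = 702² = 492804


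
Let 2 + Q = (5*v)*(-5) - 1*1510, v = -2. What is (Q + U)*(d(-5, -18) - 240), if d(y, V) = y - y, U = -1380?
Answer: 682080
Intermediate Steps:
Q = -1462 (Q = -2 + ((5*(-2))*(-5) - 1*1510) = -2 + (-10*(-5) - 1510) = -2 + (50 - 1510) = -2 - 1460 = -1462)
d(y, V) = 0
(Q + U)*(d(-5, -18) - 240) = (-1462 - 1380)*(0 - 240) = -2842*(-240) = 682080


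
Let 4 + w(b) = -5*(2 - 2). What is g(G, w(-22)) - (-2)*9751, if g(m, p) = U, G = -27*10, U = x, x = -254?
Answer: 19248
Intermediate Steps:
w(b) = -4 (w(b) = -4 - 5*(2 - 2) = -4 - 5*0 = -4 + 0 = -4)
U = -254
G = -270
g(m, p) = -254
g(G, w(-22)) - (-2)*9751 = -254 - (-2)*9751 = -254 - 1*(-19502) = -254 + 19502 = 19248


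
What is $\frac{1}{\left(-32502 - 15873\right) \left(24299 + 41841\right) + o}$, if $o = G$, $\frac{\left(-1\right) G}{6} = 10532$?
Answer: $- \frac{1}{3199585692} \approx -3.1254 \cdot 10^{-10}$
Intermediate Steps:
$G = -63192$ ($G = \left(-6\right) 10532 = -63192$)
$o = -63192$
$\frac{1}{\left(-32502 - 15873\right) \left(24299 + 41841\right) + o} = \frac{1}{\left(-32502 - 15873\right) \left(24299 + 41841\right) - 63192} = \frac{1}{\left(-48375\right) 66140 - 63192} = \frac{1}{-3199522500 - 63192} = \frac{1}{-3199585692} = - \frac{1}{3199585692}$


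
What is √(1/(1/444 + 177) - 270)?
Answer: I*√1667547455154/78589 ≈ 16.432*I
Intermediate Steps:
√(1/(1/444 + 177) - 270) = √(1/(78589/444) - 270) = √(444/78589 - 270) = √(-21218586/78589) = I*√1667547455154/78589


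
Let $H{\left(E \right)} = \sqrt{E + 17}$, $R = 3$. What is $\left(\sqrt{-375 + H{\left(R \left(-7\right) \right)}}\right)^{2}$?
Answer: $-375 + 2 i \approx -375.0 + 2.0 i$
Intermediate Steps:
$H{\left(E \right)} = \sqrt{17 + E}$
$\left(\sqrt{-375 + H{\left(R \left(-7\right) \right)}}\right)^{2} = \left(\sqrt{-375 + \sqrt{17 + 3 \left(-7\right)}}\right)^{2} = \left(\sqrt{-375 + \sqrt{17 - 21}}\right)^{2} = \left(\sqrt{-375 + \sqrt{-4}}\right)^{2} = \left(\sqrt{-375 + 2 i}\right)^{2} = -375 + 2 i$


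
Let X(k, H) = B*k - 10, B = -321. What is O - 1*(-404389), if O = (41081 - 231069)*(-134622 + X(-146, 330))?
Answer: 16674891197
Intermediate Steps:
X(k, H) = -10 - 321*k (X(k, H) = -321*k - 10 = -10 - 321*k)
O = 16674486808 (O = (41081 - 231069)*(-134622 + (-10 - 321*(-146))) = -189988*(-134622 + (-10 + 46866)) = -189988*(-134622 + 46856) = -189988*(-87766) = 16674486808)
O - 1*(-404389) = 16674486808 - 1*(-404389) = 16674486808 + 404389 = 16674891197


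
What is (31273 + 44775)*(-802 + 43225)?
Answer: 3226184304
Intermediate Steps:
(31273 + 44775)*(-802 + 43225) = 76048*42423 = 3226184304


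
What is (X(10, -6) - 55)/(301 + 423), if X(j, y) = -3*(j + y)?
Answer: -67/724 ≈ -0.092541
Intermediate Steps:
X(j, y) = -3*j - 3*y
(X(10, -6) - 55)/(301 + 423) = ((-3*10 - 3*(-6)) - 55)/(301 + 423) = ((-30 + 18) - 55)/724 = (-12 - 55)*(1/724) = -67*1/724 = -67/724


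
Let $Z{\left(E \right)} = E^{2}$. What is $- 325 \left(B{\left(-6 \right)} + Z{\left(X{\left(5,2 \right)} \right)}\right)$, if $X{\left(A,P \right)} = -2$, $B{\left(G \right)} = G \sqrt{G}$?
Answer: $-1300 + 1950 i \sqrt{6} \approx -1300.0 + 4776.5 i$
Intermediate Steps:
$B{\left(G \right)} = G^{\frac{3}{2}}$
$- 325 \left(B{\left(-6 \right)} + Z{\left(X{\left(5,2 \right)} \right)}\right) = - 325 \left(\left(-6\right)^{\frac{3}{2}} + \left(-2\right)^{2}\right) = - 325 \left(- 6 i \sqrt{6} + 4\right) = - 325 \left(4 - 6 i \sqrt{6}\right) = -1300 + 1950 i \sqrt{6}$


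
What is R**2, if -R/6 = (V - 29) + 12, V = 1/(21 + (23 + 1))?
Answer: 2334784/225 ≈ 10377.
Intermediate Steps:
V = 1/45 (V = 1/(21 + 24) = 1/45 ≈ 0.022222)
R = 1528/15 (R = -6*((1/45 - 29) + 12) = -6*(-1304/45 + 12) = -6*(-764/45) = 1528/15 ≈ 101.87)
R**2 = (1528/15)**2 = 2334784/225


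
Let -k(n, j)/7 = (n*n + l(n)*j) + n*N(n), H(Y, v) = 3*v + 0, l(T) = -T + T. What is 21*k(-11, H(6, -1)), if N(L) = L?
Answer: -35574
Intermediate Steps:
l(T) = 0
H(Y, v) = 3*v
k(n, j) = -14*n² (k(n, j) = -7*((n*n + 0*j) + n*n) = -7*((n² + 0) + n²) = -7*(n² + n²) = -14*n²)
21*k(-11, H(6, -1)) = 21*(-14*(-11)²) = 21*(-14*121) = 21*(-1694) = -35574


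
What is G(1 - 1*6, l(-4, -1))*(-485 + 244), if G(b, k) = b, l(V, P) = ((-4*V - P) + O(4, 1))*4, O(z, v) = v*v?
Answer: 1205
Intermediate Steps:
O(z, v) = v**2
l(V, P) = 4 - 16*V - 4*P (l(V, P) = ((-4*V - P) + 1**2)*4 = ((-P - 4*V) + 1)*4 = (1 - P - 4*V)*4 = 4 - 16*V - 4*P)
G(1 - 1*6, l(-4, -1))*(-485 + 244) = (1 - 1*6)*(-485 + 244) = (1 - 6)*(-241) = -5*(-241) = 1205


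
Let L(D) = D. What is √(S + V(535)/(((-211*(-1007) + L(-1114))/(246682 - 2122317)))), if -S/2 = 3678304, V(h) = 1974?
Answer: 7*I*√6723143178349478/211363 ≈ 2715.5*I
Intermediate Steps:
S = -7356608 (S = -2*3678304 = -7356608)
√(S + V(535)/(((-211*(-1007) + L(-1114))/(246682 - 2122317)))) = √(-7356608 + 1974/(((-211*(-1007) - 1114)/(246682 - 2122317)))) = √(-7356608 + 1974/(((212477 - 1114)/(-1875635)))) = √(-7356608 + 1974/((211363*(-1/1875635)))) = √(-7356608 + 1974/(-211363/1875635)) = √(-7356608 + 1974*(-1875635/211363)) = √(-7356608 - 3702503490/211363) = √(-1558617240194/211363) = 7*I*√6723143178349478/211363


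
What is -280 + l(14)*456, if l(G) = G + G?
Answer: 12488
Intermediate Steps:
l(G) = 2*G
-280 + l(14)*456 = -280 + (2*14)*456 = -280 + 28*456 = -280 + 12768 = 12488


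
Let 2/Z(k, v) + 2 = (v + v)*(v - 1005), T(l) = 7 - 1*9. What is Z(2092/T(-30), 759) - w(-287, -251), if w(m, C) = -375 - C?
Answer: 23152659/186715 ≈ 124.00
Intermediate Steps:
T(l) = -2 (T(l) = 7 - 9 = -2)
Z(k, v) = 2/(-2 + 2*v*(-1005 + v)) (Z(k, v) = 2/(-2 + (v + v)*(v - 1005)) = 2/(-2 + (2*v)*(-1005 + v)) = 2/(-2 + 2*v*(-1005 + v)))
Z(2092/T(-30), 759) - w(-287, -251) = 1/(-1 + 759² - 1005*759) - (-375 - 1*(-251)) = 1/(-1 + 576081 - 762795) - (-375 + 251) = 1/(-186715) - 1*(-124) = -1/186715 + 124 = 23152659/186715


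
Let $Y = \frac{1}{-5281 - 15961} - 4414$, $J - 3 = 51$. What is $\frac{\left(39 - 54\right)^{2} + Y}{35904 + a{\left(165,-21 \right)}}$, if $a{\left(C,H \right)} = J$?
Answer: $- \frac{29660913}{254606612} \approx -0.1165$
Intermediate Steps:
$J = 54$ ($J = 3 + 51 = 54$)
$a{\left(C,H \right)} = 54$
$Y = - \frac{93762189}{21242}$ ($Y = \frac{1}{-21242} - 4414 = - \frac{1}{21242} - 4414 = - \frac{93762189}{21242} \approx -4414.0$)
$\frac{\left(39 - 54\right)^{2} + Y}{35904 + a{\left(165,-21 \right)}} = \frac{\left(39 - 54\right)^{2} - \frac{93762189}{21242}}{35904 + 54} = \frac{\left(-15\right)^{2} - \frac{93762189}{21242}}{35958} = \left(225 - \frac{93762189}{21242}\right) \frac{1}{35958} = \left(- \frac{88982739}{21242}\right) \frac{1}{35958} = - \frac{29660913}{254606612}$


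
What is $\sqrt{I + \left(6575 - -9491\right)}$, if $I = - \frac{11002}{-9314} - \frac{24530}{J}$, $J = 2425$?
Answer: $\frac{\sqrt{81914755496050885}}{2258645} \approx 126.72$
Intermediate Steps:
$I = - \frac{20179257}{2258645}$ ($I = - \frac{11002}{-9314} - \frac{24530}{2425} = \left(-11002\right) \left(- \frac{1}{9314}\right) - \frac{4906}{485} = \frac{5501}{4657} - \frac{4906}{485} = - \frac{20179257}{2258645} \approx -8.9342$)
$\sqrt{I + \left(6575 - -9491\right)} = \sqrt{- \frac{20179257}{2258645} + \left(6575 - -9491\right)} = \sqrt{- \frac{20179257}{2258645} + \left(6575 + 9491\right)} = \sqrt{- \frac{20179257}{2258645} + 16066} = \sqrt{\frac{36267211313}{2258645}} = \frac{\sqrt{81914755496050885}}{2258645}$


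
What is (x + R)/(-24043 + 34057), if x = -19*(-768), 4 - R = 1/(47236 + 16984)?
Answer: 937355119/643099080 ≈ 1.4576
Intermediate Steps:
R = 256879/64220 (R = 4 - 1/(47236 + 16984) = 4 - 1/64220 = 256879/64220 ≈ 4.0000)
x = 14592
(x + R)/(-24043 + 34057) = (14592 + 256879/64220)/(-24043 + 34057) = (937355119/64220)/10014 = (937355119/64220)*(1/10014) = 937355119/643099080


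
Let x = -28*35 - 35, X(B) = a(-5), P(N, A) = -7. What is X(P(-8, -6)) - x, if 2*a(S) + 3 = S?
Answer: 1011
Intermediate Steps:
a(S) = -3/2 + S/2
X(B) = -4 (X(B) = -3/2 + (½)*(-5) = -3/2 - 5/2 = -4)
x = -1015 (x = -980 - 35 = -1015)
X(P(-8, -6)) - x = -4 - 1*(-1015) = -4 + 1015 = 1011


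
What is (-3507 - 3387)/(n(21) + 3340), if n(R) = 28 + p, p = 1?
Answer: -2298/1123 ≈ -2.0463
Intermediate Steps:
n(R) = 29 (n(R) = 28 + 1 = 29)
(-3507 - 3387)/(n(21) + 3340) = (-3507 - 3387)/(29 + 3340) = -6894/3369 = -6894*1/3369 = -2298/1123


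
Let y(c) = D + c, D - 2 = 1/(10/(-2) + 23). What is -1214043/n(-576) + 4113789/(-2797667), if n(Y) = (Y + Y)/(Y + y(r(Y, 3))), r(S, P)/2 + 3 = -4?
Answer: -11981706068768909/19337474304 ≈ -6.1961e+5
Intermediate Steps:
r(S, P) = -14 (r(S, P) = -6 + 2*(-4) = -6 - 8 = -14)
D = 37/18 (D = 2 + 1/(10/(-2) + 23) = 2 + 1/(10*(-½) + 23) = 2 + 1/(-5 + 23) = 2 + 1/18 = 37/18 ≈ 2.0556)
y(c) = 37/18 + c
n(Y) = 2*Y/(-215/18 + Y) (n(Y) = (Y + Y)/(Y + (37/18 - 14)) = (2*Y)/(Y - 215/18) = (2*Y)/(-215/18 + Y) = 2*Y/(-215/18 + Y))
-1214043/n(-576) + 4113789/(-2797667) = -1214043/(36*(-576)/(-215 + 18*(-576))) + 4113789/(-2797667) = -1214043/(36*(-576)/(-215 - 10368)) + 4113789*(-1/2797667) = -1214043/(36*(-576)/(-10583)) - 4113789/2797667 = -1214043/(36*(-576)*(-1/10583)) - 4113789/2797667 = -1214043/20736/10583 - 4113789/2797667 = -1214043*10583/20736 - 4113789/2797667 = -4282739023/6912 - 4113789/2797667 = -11981706068768909/19337474304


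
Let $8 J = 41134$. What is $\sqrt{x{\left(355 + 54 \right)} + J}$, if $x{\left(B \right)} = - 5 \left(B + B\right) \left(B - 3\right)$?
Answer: $\frac{i \sqrt{6621593}}{2} \approx 1286.6 i$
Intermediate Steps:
$J = \frac{20567}{4}$ ($J = \frac{1}{8} \cdot 41134 = \frac{20567}{4} \approx 5141.8$)
$x{\left(B \right)} = - 10 B \left(-3 + B\right)$ ($x{\left(B \right)} = - 5 \cdot 2 B \left(-3 + B\right) = - 10 B \left(-3 + B\right)$)
$\sqrt{x{\left(355 + 54 \right)} + J} = \sqrt{10 \left(355 + 54\right) \left(3 - \left(355 + 54\right)\right) + \frac{20567}{4}} = \sqrt{10 \cdot 409 \left(3 - 409\right) + \frac{20567}{4}} = \sqrt{10 \cdot 409 \left(-406\right) + \frac{20567}{4}} = \sqrt{-1660540 + \frac{20567}{4}} = \sqrt{- \frac{6621593}{4}} = \frac{i \sqrt{6621593}}{2}$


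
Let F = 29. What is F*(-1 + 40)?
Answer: 1131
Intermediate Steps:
F*(-1 + 40) = 29*(-1 + 40) = 29*39 = 1131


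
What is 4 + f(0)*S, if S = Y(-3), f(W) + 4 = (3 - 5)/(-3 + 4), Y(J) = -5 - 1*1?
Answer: 40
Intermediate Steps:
Y(J) = -6 (Y(J) = -5 - 1 = -6)
f(W) = -6 (f(W) = -4 + (3 - 5)/(-3 + 4) = -4 - 2/1 = -4 - 2*1 = -4 - 2 = -6)
S = -6
4 + f(0)*S = 4 - 6*(-6) = 4 + 36 = 40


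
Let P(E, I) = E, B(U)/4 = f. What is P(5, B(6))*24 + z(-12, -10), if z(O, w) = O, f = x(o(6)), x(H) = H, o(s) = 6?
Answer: 108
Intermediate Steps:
f = 6
B(U) = 24 (B(U) = 4*6 = 24)
P(5, B(6))*24 + z(-12, -10) = 5*24 - 12 = 120 - 12 = 108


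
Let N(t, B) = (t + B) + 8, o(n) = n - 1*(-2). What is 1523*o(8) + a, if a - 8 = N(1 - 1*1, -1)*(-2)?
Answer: 15224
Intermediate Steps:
o(n) = 2 + n (o(n) = n + 2 = 2 + n)
N(t, B) = 8 + B + t (N(t, B) = (B + t) + 8 = 8 + B + t)
a = -6 (a = 8 + (8 - 1 + (1 - 1*1))*(-2) = 8 + (8 - 1 + (1 - 1))*(-2) = 8 + (8 - 1 + 0)*(-2) = 8 + 7*(-2) = 8 - 14 = -6)
1523*o(8) + a = 1523*(2 + 8) - 6 = 1523*10 - 6 = 15230 - 6 = 15224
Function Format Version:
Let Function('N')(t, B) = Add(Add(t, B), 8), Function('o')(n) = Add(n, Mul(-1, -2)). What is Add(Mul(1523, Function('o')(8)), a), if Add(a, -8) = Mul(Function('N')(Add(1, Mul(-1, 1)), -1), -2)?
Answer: 15224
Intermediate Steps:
Function('o')(n) = Add(2, n) (Function('o')(n) = Add(n, 2) = Add(2, n))
Function('N')(t, B) = Add(8, B, t) (Function('N')(t, B) = Add(Add(B, t), 8) = Add(8, B, t))
a = -6 (a = Add(8, Mul(Add(8, -1, Add(1, Mul(-1, 1))), -2)) = Add(8, Mul(Add(8, -1, Add(1, -1)), -2)) = Add(8, Mul(Add(8, -1, 0), -2)) = Add(8, Mul(7, -2)) = Add(8, -14) = -6)
Add(Mul(1523, Function('o')(8)), a) = Add(Mul(1523, Add(2, 8)), -6) = Add(Mul(1523, 10), -6) = Add(15230, -6) = 15224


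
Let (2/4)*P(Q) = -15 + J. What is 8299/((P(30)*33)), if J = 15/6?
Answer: -8299/825 ≈ -10.059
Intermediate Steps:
J = 5/2 (J = 15*(⅙) = 5/2 ≈ 2.5000)
P(Q) = -25 (P(Q) = 2*(-15 + 5/2) = 2*(-25/2) = -25)
8299/((P(30)*33)) = 8299/((-25*33)) = 8299/(-825) = 8299*(-1/825) = -8299/825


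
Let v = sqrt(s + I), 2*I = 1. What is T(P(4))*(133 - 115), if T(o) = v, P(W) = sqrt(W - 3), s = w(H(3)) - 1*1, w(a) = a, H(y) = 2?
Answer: 9*sqrt(6) ≈ 22.045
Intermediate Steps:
I = 1/2 (I = (1/2)*1 = 1/2 ≈ 0.50000)
s = 1 (s = 2 - 1*1 = 2 - 1 = 1)
P(W) = sqrt(-3 + W)
v = sqrt(6)/2 (v = sqrt(1 + 1/2) = sqrt(3/2) = sqrt(6)/2 ≈ 1.2247)
T(o) = sqrt(6)/2
T(P(4))*(133 - 115) = (sqrt(6)/2)*(133 - 115) = (sqrt(6)/2)*18 = 9*sqrt(6)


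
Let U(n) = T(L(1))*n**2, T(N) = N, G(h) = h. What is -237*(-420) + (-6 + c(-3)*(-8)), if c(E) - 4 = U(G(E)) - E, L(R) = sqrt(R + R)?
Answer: 99478 - 72*sqrt(2) ≈ 99376.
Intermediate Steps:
L(R) = sqrt(2)*sqrt(R) (L(R) = sqrt(2*R) = sqrt(2)*sqrt(R))
U(n) = sqrt(2)*n**2 (U(n) = (sqrt(2)*sqrt(1))*n**2 = (sqrt(2)*1)*n**2 = sqrt(2)*n**2)
c(E) = 4 - E + sqrt(2)*E**2 (c(E) = 4 + (sqrt(2)*E**2 - E) = 4 + (-E + sqrt(2)*E**2) = 4 - E + sqrt(2)*E**2)
-237*(-420) + (-6 + c(-3)*(-8)) = -237*(-420) + (-6 + (4 - 1*(-3) + sqrt(2)*(-3)**2)*(-8)) = 99540 + (-6 + (4 + 3 + sqrt(2)*9)*(-8)) = 99540 + (-6 + (4 + 3 + 9*sqrt(2))*(-8)) = 99540 + (-6 + (7 + 9*sqrt(2))*(-8)) = 99540 + (-6 + (-56 - 72*sqrt(2))) = 99540 + (-62 - 72*sqrt(2)) = 99478 - 72*sqrt(2)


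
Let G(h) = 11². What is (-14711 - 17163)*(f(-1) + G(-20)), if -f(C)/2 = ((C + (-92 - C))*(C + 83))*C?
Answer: 477058158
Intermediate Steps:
f(C) = -2*C*(-7636 - 92*C) (f(C) = -2*(C + (-92 - C))*(C + 83)*C = -2*(-92*(83 + C))*C = -2*(-7636 - 92*C)*C = -2*C*(-7636 - 92*C))
G(h) = 121
(-14711 - 17163)*(f(-1) + G(-20)) = (-14711 - 17163)*(184*(-1)*(83 - 1) + 121) = -31874*(184*(-1)*82 + 121) = -31874*(-15088 + 121) = -31874*(-14967) = 477058158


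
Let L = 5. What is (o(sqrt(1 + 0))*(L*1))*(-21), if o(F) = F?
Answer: -105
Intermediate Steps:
(o(sqrt(1 + 0))*(L*1))*(-21) = (sqrt(1 + 0)*(5*1))*(-21) = (sqrt(1)*5)*(-21) = (1*5)*(-21) = 5*(-21) = -105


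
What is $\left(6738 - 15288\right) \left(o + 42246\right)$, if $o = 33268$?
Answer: $-645644700$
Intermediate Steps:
$\left(6738 - 15288\right) \left(o + 42246\right) = \left(6738 - 15288\right) \left(33268 + 42246\right) = \left(-8550\right) 75514 = -645644700$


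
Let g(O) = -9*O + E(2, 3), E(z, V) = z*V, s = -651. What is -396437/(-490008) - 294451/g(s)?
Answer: -927831651/18783640 ≈ -49.396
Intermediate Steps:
E(z, V) = V*z
g(O) = 6 - 9*O (g(O) = -9*O + 3*2 = -9*O + 6 = 6 - 9*O)
-396437/(-490008) - 294451/g(s) = -396437/(-490008) - 294451/(6 - 9*(-651)) = -396437*(-1/490008) - 294451/(6 + 5859) = 396437/490008 - 294451/5865 = -927831651/18783640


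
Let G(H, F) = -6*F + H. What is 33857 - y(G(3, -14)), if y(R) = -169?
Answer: 34026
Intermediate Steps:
G(H, F) = H - 6*F
33857 - y(G(3, -14)) = 33857 - 1*(-169) = 33857 + 169 = 34026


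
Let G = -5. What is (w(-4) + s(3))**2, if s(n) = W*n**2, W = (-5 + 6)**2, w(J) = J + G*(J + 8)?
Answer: 225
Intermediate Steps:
w(J) = -40 - 4*J (w(J) = J - 5*(J + 8) = J - 5*(8 + J) = J + (-40 - 5*J) = -40 - 4*J)
W = 1 (W = 1**2 = 1)
s(n) = n**2 (s(n) = 1*n**2 = n**2)
(w(-4) + s(3))**2 = ((-40 - 4*(-4)) + 3**2)**2 = ((-40 + 16) + 9)**2 = (-24 + 9)**2 = (-15)**2 = 225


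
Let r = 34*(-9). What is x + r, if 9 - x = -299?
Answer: 2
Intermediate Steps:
r = -306
x = 308 (x = 9 - 1*(-299) = 9 + 299 = 308)
x + r = 308 - 306 = 2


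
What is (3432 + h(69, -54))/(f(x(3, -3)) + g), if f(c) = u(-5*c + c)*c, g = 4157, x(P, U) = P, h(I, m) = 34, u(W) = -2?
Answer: 3466/4151 ≈ 0.83498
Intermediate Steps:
f(c) = -2*c
(3432 + h(69, -54))/(f(x(3, -3)) + g) = (3432 + 34)/(-2*3 + 4157) = 3466/(-6 + 4157) = 3466/4151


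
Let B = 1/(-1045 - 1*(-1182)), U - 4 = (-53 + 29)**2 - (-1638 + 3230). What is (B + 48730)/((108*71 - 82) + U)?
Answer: 351369/47402 ≈ 7.4125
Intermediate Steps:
U = -1012 (U = 4 + ((-53 + 29)**2 - (-1638 + 3230)) = 4 + ((-24)**2 - 1*1592) = 4 + (576 - 1592) = 4 - 1016 = -1012)
B = 1/137 (B = 1/(-1045 + 1182) = 1/137 ≈ 0.0072993)
(B + 48730)/((108*71 - 82) + U) = (1/137 + 48730)/((108*71 - 82) - 1012) = 6676011/(137*((7668 - 82) - 1012)) = 6676011/(137*(7586 - 1012)) = (6676011/137)/6574 = (6676011/137)*(1/6574) = 351369/47402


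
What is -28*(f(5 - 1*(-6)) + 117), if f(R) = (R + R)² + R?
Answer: -17136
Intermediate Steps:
f(R) = R + 4*R² (f(R) = (2*R)² + R = 4*R² + R = R + 4*R²)
-28*(f(5 - 1*(-6)) + 117) = -28*((5 - 1*(-6))*(1 + 4*(5 - 1*(-6))) + 117) = -28*((5 + 6)*(1 + 4*(5 + 6)) + 117) = -28*(11*(1 + 4*11) + 117) = -28*(11*(1 + 44) + 117) = -28*(11*45 + 117) = -28*(495 + 117) = -28*612 = -17136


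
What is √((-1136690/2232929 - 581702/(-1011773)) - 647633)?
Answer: I*√3305559094034593879761767016941/2259217273117 ≈ 804.76*I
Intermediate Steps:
√((-1136690/2232929 - 581702/(-1011773)) - 647633) = √((-1136690*1/2232929 - 581702*(-1/1011773)) - 647633) = √((-1136690/2232929 + 581702/1011773) - 647633) = √(148827013788/2259217273117 - 647633) = √(-1463143511413568273/2259217273117) = I*√3305559094034593879761767016941/2259217273117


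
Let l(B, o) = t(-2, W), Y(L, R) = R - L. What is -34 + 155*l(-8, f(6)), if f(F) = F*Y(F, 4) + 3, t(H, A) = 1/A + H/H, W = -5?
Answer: 90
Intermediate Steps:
t(H, A) = 1 + 1/A (t(H, A) = 1/A + 1 = 1 + 1/A)
f(F) = 3 + F*(4 - F) (f(F) = F*(4 - F) + 3 = 3 + F*(4 - F))
l(B, o) = ⅘ (l(B, o) = (1 - 5)/(-5) = -⅕*(-4) = ⅘)
-34 + 155*l(-8, f(6)) = -34 + 155*(⅘) = -34 + 124 = 90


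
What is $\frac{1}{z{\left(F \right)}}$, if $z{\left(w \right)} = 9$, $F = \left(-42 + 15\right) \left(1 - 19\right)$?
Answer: $\frac{1}{9} \approx 0.11111$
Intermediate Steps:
$F = 486$ ($F = \left(-27\right) \left(-18\right) = 486$)
$\frac{1}{z{\left(F \right)}} = \frac{1}{9}$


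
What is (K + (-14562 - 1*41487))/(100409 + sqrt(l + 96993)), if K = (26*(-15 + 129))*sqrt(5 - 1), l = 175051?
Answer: -1677533163/3360565079 + 33414*sqrt(68011)/3360565079 ≈ -0.49659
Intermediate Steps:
K = 5928 (K = (26*114)*sqrt(4) = 2964*2 = 5928)
(K + (-14562 - 1*41487))/(100409 + sqrt(l + 96993)) = (5928 + (-14562 - 1*41487))/(100409 + sqrt(175051 + 96993)) = (5928 + (-14562 - 41487))/(100409 + sqrt(272044)) = (5928 - 56049)/(100409 + 2*sqrt(68011)) = -50121/(100409 + 2*sqrt(68011))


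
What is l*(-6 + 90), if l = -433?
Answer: -36372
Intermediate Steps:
l*(-6 + 90) = -433*(-6 + 90) = -433*84 = -36372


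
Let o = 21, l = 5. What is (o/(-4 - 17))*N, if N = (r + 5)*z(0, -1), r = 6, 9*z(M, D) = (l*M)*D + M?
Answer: 0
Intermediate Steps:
z(M, D) = M/9 + 5*D*M/9 (z(M, D) = ((5*M)*D + M)/9 = (5*D*M + M)/9 = (M + 5*D*M)/9 = M/9 + 5*D*M/9)
N = 0 (N = (6 + 5)*((⅑)*0*(1 + 5*(-1))) = 11*((⅑)*0*(1 - 5)) = 11*((⅑)*0*(-4)) = 11*0 = 0)
(o/(-4 - 17))*N = (21/(-4 - 17))*0 = (21/(-21))*0 = -1/21*21*0 = -1*0 = 0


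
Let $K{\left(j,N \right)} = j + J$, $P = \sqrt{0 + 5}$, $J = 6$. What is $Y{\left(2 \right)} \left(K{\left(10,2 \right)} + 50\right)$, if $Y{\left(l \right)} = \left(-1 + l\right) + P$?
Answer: $66 + 66 \sqrt{5} \approx 213.58$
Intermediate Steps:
$P = \sqrt{5} \approx 2.2361$
$K{\left(j,N \right)} = 6 + j$ ($K{\left(j,N \right)} = j + 6 = 6 + j$)
$Y{\left(l \right)} = -1 + l + \sqrt{5}$ ($Y{\left(l \right)} = \left(-1 + l\right) + \sqrt{5} = -1 + l + \sqrt{5}$)
$Y{\left(2 \right)} \left(K{\left(10,2 \right)} + 50\right) = \left(-1 + 2 + \sqrt{5}\right) \left(\left(6 + 10\right) + 50\right) = \left(1 + \sqrt{5}\right) \left(16 + 50\right) = \left(1 + \sqrt{5}\right) 66 = 66 + 66 \sqrt{5}$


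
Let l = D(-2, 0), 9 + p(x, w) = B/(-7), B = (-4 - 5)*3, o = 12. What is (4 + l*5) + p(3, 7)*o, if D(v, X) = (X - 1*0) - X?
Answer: -404/7 ≈ -57.714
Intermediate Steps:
B = -27 (B = -9*3 = -27)
p(x, w) = -36/7 (p(x, w) = -9 - 27/(-7) = -9 - 27*(-⅐) = -9 + 27/7 = -36/7)
D(v, X) = 0 (D(v, X) = (X + 0) - X = X - X = 0)
l = 0
(4 + l*5) + p(3, 7)*o = (4 + 0*5) - 36/7*12 = (4 + 0) - 432/7 = 4 - 432/7 = -404/7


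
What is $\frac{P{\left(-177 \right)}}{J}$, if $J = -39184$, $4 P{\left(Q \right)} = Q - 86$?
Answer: $\frac{263}{156736} \approx 0.001678$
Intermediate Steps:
$P{\left(Q \right)} = - \frac{43}{2} + \frac{Q}{4}$ ($P{\left(Q \right)} = \frac{Q - 86}{4} = \frac{-86 + Q}{4} = - \frac{43}{2} + \frac{Q}{4}$)
$\frac{P{\left(-177 \right)}}{J} = \frac{- \frac{43}{2} + \frac{1}{4} \left(-177\right)}{-39184} = \left(- \frac{43}{2} - \frac{177}{4}\right) \left(- \frac{1}{39184}\right) = \left(- \frac{263}{4}\right) \left(- \frac{1}{39184}\right) = \frac{263}{156736}$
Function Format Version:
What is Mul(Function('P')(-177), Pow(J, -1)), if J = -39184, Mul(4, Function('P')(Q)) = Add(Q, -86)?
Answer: Rational(263, 156736) ≈ 0.0016780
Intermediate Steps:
Function('P')(Q) = Add(Rational(-43, 2), Mul(Rational(1, 4), Q)) (Function('P')(Q) = Mul(Rational(1, 4), Add(Q, -86)) = Mul(Rational(1, 4), Add(-86, Q)) = Add(Rational(-43, 2), Mul(Rational(1, 4), Q)))
Mul(Function('P')(-177), Pow(J, -1)) = Mul(Add(Rational(-43, 2), Mul(Rational(1, 4), -177)), Pow(-39184, -1)) = Mul(Add(Rational(-43, 2), Rational(-177, 4)), Rational(-1, 39184)) = Mul(Rational(-263, 4), Rational(-1, 39184)) = Rational(263, 156736)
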